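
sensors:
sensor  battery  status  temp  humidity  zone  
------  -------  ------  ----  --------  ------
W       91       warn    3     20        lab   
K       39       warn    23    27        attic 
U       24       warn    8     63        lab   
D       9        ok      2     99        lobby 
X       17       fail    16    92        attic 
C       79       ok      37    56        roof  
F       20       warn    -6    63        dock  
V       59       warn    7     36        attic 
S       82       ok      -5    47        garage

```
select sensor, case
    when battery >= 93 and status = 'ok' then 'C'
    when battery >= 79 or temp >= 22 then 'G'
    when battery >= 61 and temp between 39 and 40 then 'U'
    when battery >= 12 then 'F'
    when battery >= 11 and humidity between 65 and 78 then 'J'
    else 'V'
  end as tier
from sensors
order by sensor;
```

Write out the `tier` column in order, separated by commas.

G, V, F, G, G, F, F, G, F

sensor=C: battery >= 79 or temp >= 22 → G
sensor=D: ELSE → V
sensor=F: battery >= 12 → F
sensor=K: battery >= 79 or temp >= 22 → G
sensor=S: battery >= 79 or temp >= 22 → G
sensor=U: battery >= 12 → F
sensor=V: battery >= 12 → F
sensor=W: battery >= 79 or temp >= 22 → G
sensor=X: battery >= 12 → F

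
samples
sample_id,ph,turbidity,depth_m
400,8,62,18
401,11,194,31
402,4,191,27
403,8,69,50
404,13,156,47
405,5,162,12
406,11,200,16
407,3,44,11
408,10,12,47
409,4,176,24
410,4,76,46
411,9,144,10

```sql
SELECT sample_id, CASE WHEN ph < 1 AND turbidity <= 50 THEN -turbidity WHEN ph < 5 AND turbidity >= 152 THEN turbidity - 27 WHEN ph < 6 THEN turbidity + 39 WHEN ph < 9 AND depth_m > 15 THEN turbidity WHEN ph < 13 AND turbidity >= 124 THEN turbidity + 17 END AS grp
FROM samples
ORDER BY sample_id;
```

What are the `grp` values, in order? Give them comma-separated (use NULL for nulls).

62, 211, 164, 69, NULL, 201, 217, 83, NULL, 149, 115, 161

sample_id=400: ph < 9 AND depth_m > 15 → 62
sample_id=401: ph < 13 AND turbidity >= 124 → 211
sample_id=402: ph < 5 AND turbidity >= 152 → 164
sample_id=403: ph < 9 AND depth_m > 15 → 69
sample_id=404: (no match → NULL) → NULL
sample_id=405: ph < 6 → 201
sample_id=406: ph < 13 AND turbidity >= 124 → 217
sample_id=407: ph < 6 → 83
sample_id=408: (no match → NULL) → NULL
sample_id=409: ph < 5 AND turbidity >= 152 → 149
sample_id=410: ph < 6 → 115
sample_id=411: ph < 13 AND turbidity >= 124 → 161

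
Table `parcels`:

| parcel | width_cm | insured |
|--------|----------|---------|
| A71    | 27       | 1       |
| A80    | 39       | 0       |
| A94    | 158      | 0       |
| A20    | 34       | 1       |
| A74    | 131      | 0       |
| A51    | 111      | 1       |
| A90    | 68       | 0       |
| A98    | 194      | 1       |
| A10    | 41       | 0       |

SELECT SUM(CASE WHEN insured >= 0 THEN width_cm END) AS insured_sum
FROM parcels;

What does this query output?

parcel=A71: ✓ → 27
parcel=A80: ✓ → 39
parcel=A94: ✓ → 158
parcel=A20: ✓ → 34
parcel=A74: ✓ → 131
parcel=A51: ✓ → 111
parcel=A90: ✓ → 68
parcel=A98: ✓ → 194
parcel=A10: ✓ → 41
insured_sum = 27 + 39 + 158 + 34 + 131 + 111 + 68 + 194 + 41 = 803

803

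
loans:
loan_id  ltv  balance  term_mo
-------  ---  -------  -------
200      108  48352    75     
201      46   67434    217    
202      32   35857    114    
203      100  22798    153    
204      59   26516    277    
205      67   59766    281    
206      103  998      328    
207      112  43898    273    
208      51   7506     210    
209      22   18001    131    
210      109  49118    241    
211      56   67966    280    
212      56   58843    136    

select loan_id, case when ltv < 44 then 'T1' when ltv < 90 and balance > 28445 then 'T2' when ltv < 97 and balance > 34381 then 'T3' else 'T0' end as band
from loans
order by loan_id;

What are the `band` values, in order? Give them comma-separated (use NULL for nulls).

T0, T2, T1, T0, T0, T2, T0, T0, T0, T1, T0, T2, T2

loan_id=200: ELSE → T0
loan_id=201: ltv < 90 and balance > 28445 → T2
loan_id=202: ltv < 44 → T1
loan_id=203: ELSE → T0
loan_id=204: ELSE → T0
loan_id=205: ltv < 90 and balance > 28445 → T2
loan_id=206: ELSE → T0
loan_id=207: ELSE → T0
loan_id=208: ELSE → T0
loan_id=209: ltv < 44 → T1
loan_id=210: ELSE → T0
loan_id=211: ltv < 90 and balance > 28445 → T2
loan_id=212: ltv < 90 and balance > 28445 → T2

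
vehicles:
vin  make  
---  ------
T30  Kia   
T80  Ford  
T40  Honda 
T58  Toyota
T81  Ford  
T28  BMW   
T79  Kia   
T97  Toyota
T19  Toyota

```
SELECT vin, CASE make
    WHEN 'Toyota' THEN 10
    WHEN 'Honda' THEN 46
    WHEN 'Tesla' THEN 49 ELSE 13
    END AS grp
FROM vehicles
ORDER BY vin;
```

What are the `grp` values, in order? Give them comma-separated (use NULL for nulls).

vin=T19: make='Toyota' → 10
vin=T28: ELSE → 13
vin=T30: ELSE → 13
vin=T40: make='Honda' → 46
vin=T58: make='Toyota' → 10
vin=T79: ELSE → 13
vin=T80: ELSE → 13
vin=T81: ELSE → 13
vin=T97: make='Toyota' → 10

10, 13, 13, 46, 10, 13, 13, 13, 10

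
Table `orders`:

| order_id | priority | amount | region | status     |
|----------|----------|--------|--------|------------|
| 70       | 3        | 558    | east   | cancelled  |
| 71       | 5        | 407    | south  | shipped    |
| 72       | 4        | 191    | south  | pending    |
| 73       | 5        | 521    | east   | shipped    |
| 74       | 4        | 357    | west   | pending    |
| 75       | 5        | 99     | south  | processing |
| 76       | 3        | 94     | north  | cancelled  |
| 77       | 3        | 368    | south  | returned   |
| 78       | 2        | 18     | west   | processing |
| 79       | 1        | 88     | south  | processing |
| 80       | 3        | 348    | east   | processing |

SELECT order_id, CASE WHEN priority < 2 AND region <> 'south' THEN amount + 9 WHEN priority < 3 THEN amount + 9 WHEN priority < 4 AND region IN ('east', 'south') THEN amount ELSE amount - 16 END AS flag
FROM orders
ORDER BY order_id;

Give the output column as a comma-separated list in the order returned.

order_id=70: priority < 4 AND region IN ('east', 'south') → 558
order_id=71: ELSE → 391
order_id=72: ELSE → 175
order_id=73: ELSE → 505
order_id=74: ELSE → 341
order_id=75: ELSE → 83
order_id=76: ELSE → 78
order_id=77: priority < 4 AND region IN ('east', 'south') → 368
order_id=78: priority < 3 → 27
order_id=79: priority < 3 → 97
order_id=80: priority < 4 AND region IN ('east', 'south') → 348

558, 391, 175, 505, 341, 83, 78, 368, 27, 97, 348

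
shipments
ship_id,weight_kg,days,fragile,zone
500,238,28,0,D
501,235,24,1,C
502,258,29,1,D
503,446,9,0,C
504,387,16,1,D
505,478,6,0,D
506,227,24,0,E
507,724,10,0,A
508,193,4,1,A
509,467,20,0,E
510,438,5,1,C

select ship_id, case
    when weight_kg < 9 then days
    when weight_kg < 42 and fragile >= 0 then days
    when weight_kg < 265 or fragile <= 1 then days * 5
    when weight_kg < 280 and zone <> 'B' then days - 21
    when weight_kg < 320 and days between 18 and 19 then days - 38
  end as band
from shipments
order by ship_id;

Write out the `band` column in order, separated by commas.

ship_id=500: weight_kg < 265 or fragile <= 1 → 140
ship_id=501: weight_kg < 265 or fragile <= 1 → 120
ship_id=502: weight_kg < 265 or fragile <= 1 → 145
ship_id=503: weight_kg < 265 or fragile <= 1 → 45
ship_id=504: weight_kg < 265 or fragile <= 1 → 80
ship_id=505: weight_kg < 265 or fragile <= 1 → 30
ship_id=506: weight_kg < 265 or fragile <= 1 → 120
ship_id=507: weight_kg < 265 or fragile <= 1 → 50
ship_id=508: weight_kg < 265 or fragile <= 1 → 20
ship_id=509: weight_kg < 265 or fragile <= 1 → 100
ship_id=510: weight_kg < 265 or fragile <= 1 → 25

140, 120, 145, 45, 80, 30, 120, 50, 20, 100, 25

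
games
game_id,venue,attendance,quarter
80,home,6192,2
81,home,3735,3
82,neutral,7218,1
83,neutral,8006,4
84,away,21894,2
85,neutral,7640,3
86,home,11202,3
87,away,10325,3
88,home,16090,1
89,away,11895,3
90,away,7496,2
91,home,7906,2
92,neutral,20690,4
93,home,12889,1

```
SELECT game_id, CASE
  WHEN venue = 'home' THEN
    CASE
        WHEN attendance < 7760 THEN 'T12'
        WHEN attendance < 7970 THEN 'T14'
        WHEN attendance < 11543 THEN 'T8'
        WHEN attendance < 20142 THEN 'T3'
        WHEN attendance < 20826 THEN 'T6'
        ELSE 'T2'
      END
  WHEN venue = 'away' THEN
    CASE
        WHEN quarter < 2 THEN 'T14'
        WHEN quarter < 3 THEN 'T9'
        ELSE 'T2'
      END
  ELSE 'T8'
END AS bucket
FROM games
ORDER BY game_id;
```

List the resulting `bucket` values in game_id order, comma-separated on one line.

game_id=80: venue='home' → inner[attendance < 7760] → T12
game_id=81: venue='home' → inner[attendance < 7760] → T12
game_id=82: venue='neutral' → outer ELSE → T8
game_id=83: venue='neutral' → outer ELSE → T8
game_id=84: venue='away' → inner[quarter < 3] → T9
game_id=85: venue='neutral' → outer ELSE → T8
game_id=86: venue='home' → inner[attendance < 11543] → T8
game_id=87: venue='away' → inner[ELSE] → T2
game_id=88: venue='home' → inner[attendance < 20142] → T3
game_id=89: venue='away' → inner[ELSE] → T2
game_id=90: venue='away' → inner[quarter < 3] → T9
game_id=91: venue='home' → inner[attendance < 7970] → T14
game_id=92: venue='neutral' → outer ELSE → T8
game_id=93: venue='home' → inner[attendance < 20142] → T3

T12, T12, T8, T8, T9, T8, T8, T2, T3, T2, T9, T14, T8, T3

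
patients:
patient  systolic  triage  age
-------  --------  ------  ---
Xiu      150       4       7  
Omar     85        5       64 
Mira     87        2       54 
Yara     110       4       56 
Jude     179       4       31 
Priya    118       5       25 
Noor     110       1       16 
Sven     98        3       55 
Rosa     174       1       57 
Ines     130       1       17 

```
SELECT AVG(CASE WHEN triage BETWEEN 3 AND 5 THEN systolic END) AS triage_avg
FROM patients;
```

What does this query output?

123.3333333333

patient=Xiu: ✓ → 150
patient=Omar: ✓ → 85
patient=Mira: ✗
patient=Yara: ✓ → 110
patient=Jude: ✓ → 179
patient=Priya: ✓ → 118
patient=Noor: ✗
patient=Sven: ✓ → 98
patient=Rosa: ✗
patient=Ines: ✗
triage_avg = (150 + 85 + 110 + 179 + 118 + 98) / 6 = 123.3333333333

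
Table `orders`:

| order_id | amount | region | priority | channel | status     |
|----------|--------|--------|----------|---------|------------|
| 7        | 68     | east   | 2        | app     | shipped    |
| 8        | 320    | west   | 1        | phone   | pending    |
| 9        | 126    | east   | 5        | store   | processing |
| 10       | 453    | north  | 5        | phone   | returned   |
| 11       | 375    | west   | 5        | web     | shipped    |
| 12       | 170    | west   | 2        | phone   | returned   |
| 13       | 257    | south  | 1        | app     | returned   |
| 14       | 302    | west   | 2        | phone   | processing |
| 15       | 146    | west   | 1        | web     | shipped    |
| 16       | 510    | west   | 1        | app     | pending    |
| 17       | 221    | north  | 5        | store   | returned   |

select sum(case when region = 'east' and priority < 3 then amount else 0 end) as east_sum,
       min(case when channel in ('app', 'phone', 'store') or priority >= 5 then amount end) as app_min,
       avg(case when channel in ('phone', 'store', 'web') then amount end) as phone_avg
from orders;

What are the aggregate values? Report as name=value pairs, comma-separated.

[east_sum: region = 'east' and priority < 3]
order_id=7: ✓ → 68
order_id=8: ✗
order_id=9: ✗
order_id=10: ✗
order_id=11: ✗
order_id=12: ✗
order_id=13: ✗
order_id=14: ✗
order_id=15: ✗
order_id=16: ✗
order_id=17: ✗
east_sum = 68
—
[app_min: channel in ('app', 'phone', 'store') or priority >= 5]
order_id=7: ✓ → 68
order_id=8: ✓ → 320
order_id=9: ✓ → 126
order_id=10: ✓ → 453
order_id=11: ✓ → 375
order_id=12: ✓ → 170
order_id=13: ✓ → 257
order_id=14: ✓ → 302
order_id=15: ✗
order_id=16: ✓ → 510
order_id=17: ✓ → 221
app_min = MIN(68, 320, 126, 453, 375, 170, 257, 302, 510, 221) = 68
—
[phone_avg: channel in ('phone', 'store', 'web')]
order_id=7: ✗
order_id=8: ✓ → 320
order_id=9: ✓ → 126
order_id=10: ✓ → 453
order_id=11: ✓ → 375
order_id=12: ✓ → 170
order_id=13: ✗
order_id=14: ✓ → 302
order_id=15: ✓ → 146
order_id=16: ✗
order_id=17: ✓ → 221
phone_avg = (320 + 126 + 453 + 375 + 170 + 302 + 146 + 221) / 8 = 264.125

east_sum=68, app_min=68, phone_avg=264.125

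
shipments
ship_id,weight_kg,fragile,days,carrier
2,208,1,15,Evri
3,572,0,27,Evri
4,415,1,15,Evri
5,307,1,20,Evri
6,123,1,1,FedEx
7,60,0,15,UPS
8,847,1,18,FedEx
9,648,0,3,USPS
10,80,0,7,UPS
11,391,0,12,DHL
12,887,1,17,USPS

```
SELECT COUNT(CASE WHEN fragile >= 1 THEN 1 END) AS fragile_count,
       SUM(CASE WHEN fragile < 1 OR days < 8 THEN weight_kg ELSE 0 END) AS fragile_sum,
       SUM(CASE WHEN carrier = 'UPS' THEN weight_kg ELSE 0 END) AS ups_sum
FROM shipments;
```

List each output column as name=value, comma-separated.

[fragile_count: fragile >= 1]
ship_id=2: ✓ → 1
ship_id=3: ✗
ship_id=4: ✓ → 1
ship_id=5: ✓ → 1
ship_id=6: ✓ → 1
ship_id=7: ✗
ship_id=8: ✓ → 1
ship_id=9: ✗
ship_id=10: ✗
ship_id=11: ✗
ship_id=12: ✓ → 1
fragile_count = COUNT(1, 1, 1, 1, 1, 1) = 6
—
[fragile_sum: fragile < 1 OR days < 8]
ship_id=2: ✗
ship_id=3: ✓ → 572
ship_id=4: ✗
ship_id=5: ✗
ship_id=6: ✓ → 123
ship_id=7: ✓ → 60
ship_id=8: ✗
ship_id=9: ✓ → 648
ship_id=10: ✓ → 80
ship_id=11: ✓ → 391
ship_id=12: ✗
fragile_sum = 572 + 123 + 60 + 648 + 80 + 391 = 1874
—
[ups_sum: carrier = 'UPS']
ship_id=2: ✗
ship_id=3: ✗
ship_id=4: ✗
ship_id=5: ✗
ship_id=6: ✗
ship_id=7: ✓ → 60
ship_id=8: ✗
ship_id=9: ✗
ship_id=10: ✓ → 80
ship_id=11: ✗
ship_id=12: ✗
ups_sum = 60 + 80 = 140

fragile_count=6, fragile_sum=1874, ups_sum=140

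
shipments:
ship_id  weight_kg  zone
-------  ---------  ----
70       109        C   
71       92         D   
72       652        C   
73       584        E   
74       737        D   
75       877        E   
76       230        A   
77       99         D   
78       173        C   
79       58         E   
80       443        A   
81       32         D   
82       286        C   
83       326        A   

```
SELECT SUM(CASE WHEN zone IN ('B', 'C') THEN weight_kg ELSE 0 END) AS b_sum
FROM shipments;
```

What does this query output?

1220

ship_id=70: ✓ → 109
ship_id=71: ✗
ship_id=72: ✓ → 652
ship_id=73: ✗
ship_id=74: ✗
ship_id=75: ✗
ship_id=76: ✗
ship_id=77: ✗
ship_id=78: ✓ → 173
ship_id=79: ✗
ship_id=80: ✗
ship_id=81: ✗
ship_id=82: ✓ → 286
ship_id=83: ✗
b_sum = 109 + 652 + 173 + 286 = 1220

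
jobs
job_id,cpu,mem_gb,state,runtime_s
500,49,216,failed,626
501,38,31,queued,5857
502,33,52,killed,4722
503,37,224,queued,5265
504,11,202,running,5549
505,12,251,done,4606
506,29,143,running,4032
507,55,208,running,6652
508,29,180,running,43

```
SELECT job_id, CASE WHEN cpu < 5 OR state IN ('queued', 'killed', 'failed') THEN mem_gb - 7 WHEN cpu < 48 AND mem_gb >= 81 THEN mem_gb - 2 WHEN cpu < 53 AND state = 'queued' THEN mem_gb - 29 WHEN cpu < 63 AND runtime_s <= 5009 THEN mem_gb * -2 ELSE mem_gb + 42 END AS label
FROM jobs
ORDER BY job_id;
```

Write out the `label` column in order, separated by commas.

job_id=500: cpu < 5 OR state IN ('queued', 'killed', 'failed') → 209
job_id=501: cpu < 5 OR state IN ('queued', 'killed', 'failed') → 24
job_id=502: cpu < 5 OR state IN ('queued', 'killed', 'failed') → 45
job_id=503: cpu < 5 OR state IN ('queued', 'killed', 'failed') → 217
job_id=504: cpu < 48 AND mem_gb >= 81 → 200
job_id=505: cpu < 48 AND mem_gb >= 81 → 249
job_id=506: cpu < 48 AND mem_gb >= 81 → 141
job_id=507: ELSE → 250
job_id=508: cpu < 48 AND mem_gb >= 81 → 178

209, 24, 45, 217, 200, 249, 141, 250, 178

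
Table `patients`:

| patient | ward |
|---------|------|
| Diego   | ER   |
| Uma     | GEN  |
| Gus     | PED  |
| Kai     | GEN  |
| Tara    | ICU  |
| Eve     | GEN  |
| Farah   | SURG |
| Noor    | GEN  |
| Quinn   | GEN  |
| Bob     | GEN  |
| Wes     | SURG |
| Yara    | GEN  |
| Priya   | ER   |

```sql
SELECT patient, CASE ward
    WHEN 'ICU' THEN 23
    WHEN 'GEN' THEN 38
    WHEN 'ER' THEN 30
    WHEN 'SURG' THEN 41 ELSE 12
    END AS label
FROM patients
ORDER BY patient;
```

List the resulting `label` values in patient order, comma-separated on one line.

38, 30, 38, 41, 12, 38, 38, 30, 38, 23, 38, 41, 38

patient=Bob: ward='GEN' → 38
patient=Diego: ward='ER' → 30
patient=Eve: ward='GEN' → 38
patient=Farah: ward='SURG' → 41
patient=Gus: ELSE → 12
patient=Kai: ward='GEN' → 38
patient=Noor: ward='GEN' → 38
patient=Priya: ward='ER' → 30
patient=Quinn: ward='GEN' → 38
patient=Tara: ward='ICU' → 23
patient=Uma: ward='GEN' → 38
patient=Wes: ward='SURG' → 41
patient=Yara: ward='GEN' → 38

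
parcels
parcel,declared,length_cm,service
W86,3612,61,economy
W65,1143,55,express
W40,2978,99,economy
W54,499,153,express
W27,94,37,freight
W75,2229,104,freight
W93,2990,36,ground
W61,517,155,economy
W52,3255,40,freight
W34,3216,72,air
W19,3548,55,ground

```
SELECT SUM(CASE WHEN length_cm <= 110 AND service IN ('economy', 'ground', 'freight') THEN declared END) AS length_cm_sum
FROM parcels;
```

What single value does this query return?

18706

parcel=W86: ✓ → 3612
parcel=W65: ✗
parcel=W40: ✓ → 2978
parcel=W54: ✗
parcel=W27: ✓ → 94
parcel=W75: ✓ → 2229
parcel=W93: ✓ → 2990
parcel=W61: ✗
parcel=W52: ✓ → 3255
parcel=W34: ✗
parcel=W19: ✓ → 3548
length_cm_sum = 3612 + 2978 + 94 + 2229 + 2990 + 3255 + 3548 = 18706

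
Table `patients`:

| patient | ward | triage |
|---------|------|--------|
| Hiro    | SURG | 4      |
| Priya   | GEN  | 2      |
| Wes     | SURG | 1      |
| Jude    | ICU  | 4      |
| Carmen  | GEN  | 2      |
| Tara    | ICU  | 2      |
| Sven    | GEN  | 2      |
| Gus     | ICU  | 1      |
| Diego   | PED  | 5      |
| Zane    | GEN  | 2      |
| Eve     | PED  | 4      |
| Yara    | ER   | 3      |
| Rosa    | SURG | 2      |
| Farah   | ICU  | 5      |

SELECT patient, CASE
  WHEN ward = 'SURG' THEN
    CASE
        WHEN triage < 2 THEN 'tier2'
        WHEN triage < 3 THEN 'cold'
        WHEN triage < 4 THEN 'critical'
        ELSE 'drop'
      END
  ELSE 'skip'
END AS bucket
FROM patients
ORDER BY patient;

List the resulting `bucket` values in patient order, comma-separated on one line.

patient=Carmen: ward='GEN' → outer ELSE → skip
patient=Diego: ward='PED' → outer ELSE → skip
patient=Eve: ward='PED' → outer ELSE → skip
patient=Farah: ward='ICU' → outer ELSE → skip
patient=Gus: ward='ICU' → outer ELSE → skip
patient=Hiro: ward='SURG' → inner[ELSE] → drop
patient=Jude: ward='ICU' → outer ELSE → skip
patient=Priya: ward='GEN' → outer ELSE → skip
patient=Rosa: ward='SURG' → inner[triage < 3] → cold
patient=Sven: ward='GEN' → outer ELSE → skip
patient=Tara: ward='ICU' → outer ELSE → skip
patient=Wes: ward='SURG' → inner[triage < 2] → tier2
patient=Yara: ward='ER' → outer ELSE → skip
patient=Zane: ward='GEN' → outer ELSE → skip

skip, skip, skip, skip, skip, drop, skip, skip, cold, skip, skip, tier2, skip, skip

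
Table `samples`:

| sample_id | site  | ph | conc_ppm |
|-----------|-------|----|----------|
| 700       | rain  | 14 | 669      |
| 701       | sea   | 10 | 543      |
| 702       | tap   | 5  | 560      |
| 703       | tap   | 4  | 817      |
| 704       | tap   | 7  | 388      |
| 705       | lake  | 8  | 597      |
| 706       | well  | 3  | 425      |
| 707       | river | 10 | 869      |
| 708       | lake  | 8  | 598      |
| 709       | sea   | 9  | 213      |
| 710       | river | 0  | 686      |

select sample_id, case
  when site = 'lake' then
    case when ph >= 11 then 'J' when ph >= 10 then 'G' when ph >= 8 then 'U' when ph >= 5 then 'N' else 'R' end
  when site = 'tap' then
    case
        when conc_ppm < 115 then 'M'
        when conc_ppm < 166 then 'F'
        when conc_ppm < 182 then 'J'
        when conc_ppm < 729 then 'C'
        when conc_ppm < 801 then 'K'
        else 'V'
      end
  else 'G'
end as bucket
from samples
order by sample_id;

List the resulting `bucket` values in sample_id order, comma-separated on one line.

sample_id=700: site='rain' → outer ELSE → G
sample_id=701: site='sea' → outer ELSE → G
sample_id=702: site='tap' → inner[conc_ppm < 729] → C
sample_id=703: site='tap' → inner[ELSE] → V
sample_id=704: site='tap' → inner[conc_ppm < 729] → C
sample_id=705: site='lake' → inner[ph >= 8] → U
sample_id=706: site='well' → outer ELSE → G
sample_id=707: site='river' → outer ELSE → G
sample_id=708: site='lake' → inner[ph >= 8] → U
sample_id=709: site='sea' → outer ELSE → G
sample_id=710: site='river' → outer ELSE → G

G, G, C, V, C, U, G, G, U, G, G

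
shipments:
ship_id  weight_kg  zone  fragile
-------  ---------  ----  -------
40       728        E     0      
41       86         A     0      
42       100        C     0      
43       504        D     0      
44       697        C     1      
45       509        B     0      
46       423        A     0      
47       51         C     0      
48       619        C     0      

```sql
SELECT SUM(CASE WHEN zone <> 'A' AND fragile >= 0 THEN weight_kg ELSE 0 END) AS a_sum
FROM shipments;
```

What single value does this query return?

ship_id=40: ✓ → 728
ship_id=41: ✗
ship_id=42: ✓ → 100
ship_id=43: ✓ → 504
ship_id=44: ✓ → 697
ship_id=45: ✓ → 509
ship_id=46: ✗
ship_id=47: ✓ → 51
ship_id=48: ✓ → 619
a_sum = 728 + 100 + 504 + 697 + 509 + 51 + 619 = 3208

3208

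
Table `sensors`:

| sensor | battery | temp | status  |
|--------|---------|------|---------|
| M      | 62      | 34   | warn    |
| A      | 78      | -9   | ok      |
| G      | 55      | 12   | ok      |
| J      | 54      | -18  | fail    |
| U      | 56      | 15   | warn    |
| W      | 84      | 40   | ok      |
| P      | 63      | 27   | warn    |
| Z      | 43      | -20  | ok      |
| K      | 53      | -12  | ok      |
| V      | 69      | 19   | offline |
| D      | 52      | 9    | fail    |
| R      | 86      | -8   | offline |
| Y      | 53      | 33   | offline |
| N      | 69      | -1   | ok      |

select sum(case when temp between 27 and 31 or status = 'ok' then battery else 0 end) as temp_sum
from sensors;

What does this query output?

sensor=M: ✗
sensor=A: ✓ → 78
sensor=G: ✓ → 55
sensor=J: ✗
sensor=U: ✗
sensor=W: ✓ → 84
sensor=P: ✓ → 63
sensor=Z: ✓ → 43
sensor=K: ✓ → 53
sensor=V: ✗
sensor=D: ✗
sensor=R: ✗
sensor=Y: ✗
sensor=N: ✓ → 69
temp_sum = 78 + 55 + 84 + 63 + 43 + 53 + 69 = 445

445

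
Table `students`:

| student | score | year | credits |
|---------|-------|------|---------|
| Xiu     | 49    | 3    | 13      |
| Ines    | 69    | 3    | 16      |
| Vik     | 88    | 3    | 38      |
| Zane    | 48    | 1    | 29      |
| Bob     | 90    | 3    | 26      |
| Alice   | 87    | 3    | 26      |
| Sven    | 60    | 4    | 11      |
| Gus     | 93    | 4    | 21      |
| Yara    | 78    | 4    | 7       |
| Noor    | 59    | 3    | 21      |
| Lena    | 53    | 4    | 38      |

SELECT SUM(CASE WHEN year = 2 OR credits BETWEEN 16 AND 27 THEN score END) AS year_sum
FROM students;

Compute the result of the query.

student=Xiu: ✗
student=Ines: ✓ → 69
student=Vik: ✗
student=Zane: ✗
student=Bob: ✓ → 90
student=Alice: ✓ → 87
student=Sven: ✗
student=Gus: ✓ → 93
student=Yara: ✗
student=Noor: ✓ → 59
student=Lena: ✗
year_sum = 69 + 90 + 87 + 93 + 59 = 398

398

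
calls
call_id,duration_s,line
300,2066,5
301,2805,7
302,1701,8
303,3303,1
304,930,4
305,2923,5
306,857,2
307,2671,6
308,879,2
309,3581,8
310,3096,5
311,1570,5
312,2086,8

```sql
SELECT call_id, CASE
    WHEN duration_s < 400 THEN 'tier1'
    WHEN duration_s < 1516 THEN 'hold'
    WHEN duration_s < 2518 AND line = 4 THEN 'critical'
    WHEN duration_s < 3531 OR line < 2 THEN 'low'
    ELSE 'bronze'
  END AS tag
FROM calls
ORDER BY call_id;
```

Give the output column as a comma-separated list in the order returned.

call_id=300: duration_s < 3531 OR line < 2 → low
call_id=301: duration_s < 3531 OR line < 2 → low
call_id=302: duration_s < 3531 OR line < 2 → low
call_id=303: duration_s < 3531 OR line < 2 → low
call_id=304: duration_s < 1516 → hold
call_id=305: duration_s < 3531 OR line < 2 → low
call_id=306: duration_s < 1516 → hold
call_id=307: duration_s < 3531 OR line < 2 → low
call_id=308: duration_s < 1516 → hold
call_id=309: ELSE → bronze
call_id=310: duration_s < 3531 OR line < 2 → low
call_id=311: duration_s < 3531 OR line < 2 → low
call_id=312: duration_s < 3531 OR line < 2 → low

low, low, low, low, hold, low, hold, low, hold, bronze, low, low, low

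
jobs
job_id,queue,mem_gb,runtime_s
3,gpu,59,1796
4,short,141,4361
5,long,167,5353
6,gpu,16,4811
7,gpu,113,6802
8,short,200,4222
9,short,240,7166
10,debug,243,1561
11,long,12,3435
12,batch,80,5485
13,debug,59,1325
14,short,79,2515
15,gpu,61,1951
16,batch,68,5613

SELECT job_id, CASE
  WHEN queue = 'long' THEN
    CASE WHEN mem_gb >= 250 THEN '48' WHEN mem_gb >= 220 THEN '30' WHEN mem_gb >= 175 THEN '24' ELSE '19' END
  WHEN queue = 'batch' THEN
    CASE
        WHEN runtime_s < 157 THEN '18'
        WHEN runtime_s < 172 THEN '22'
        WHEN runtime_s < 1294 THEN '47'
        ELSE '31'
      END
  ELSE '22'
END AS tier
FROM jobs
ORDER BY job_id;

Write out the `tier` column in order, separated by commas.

job_id=3: queue='gpu' → outer ELSE → 22
job_id=4: queue='short' → outer ELSE → 22
job_id=5: queue='long' → inner[ELSE] → 19
job_id=6: queue='gpu' → outer ELSE → 22
job_id=7: queue='gpu' → outer ELSE → 22
job_id=8: queue='short' → outer ELSE → 22
job_id=9: queue='short' → outer ELSE → 22
job_id=10: queue='debug' → outer ELSE → 22
job_id=11: queue='long' → inner[ELSE] → 19
job_id=12: queue='batch' → inner[ELSE] → 31
job_id=13: queue='debug' → outer ELSE → 22
job_id=14: queue='short' → outer ELSE → 22
job_id=15: queue='gpu' → outer ELSE → 22
job_id=16: queue='batch' → inner[ELSE] → 31

22, 22, 19, 22, 22, 22, 22, 22, 19, 31, 22, 22, 22, 31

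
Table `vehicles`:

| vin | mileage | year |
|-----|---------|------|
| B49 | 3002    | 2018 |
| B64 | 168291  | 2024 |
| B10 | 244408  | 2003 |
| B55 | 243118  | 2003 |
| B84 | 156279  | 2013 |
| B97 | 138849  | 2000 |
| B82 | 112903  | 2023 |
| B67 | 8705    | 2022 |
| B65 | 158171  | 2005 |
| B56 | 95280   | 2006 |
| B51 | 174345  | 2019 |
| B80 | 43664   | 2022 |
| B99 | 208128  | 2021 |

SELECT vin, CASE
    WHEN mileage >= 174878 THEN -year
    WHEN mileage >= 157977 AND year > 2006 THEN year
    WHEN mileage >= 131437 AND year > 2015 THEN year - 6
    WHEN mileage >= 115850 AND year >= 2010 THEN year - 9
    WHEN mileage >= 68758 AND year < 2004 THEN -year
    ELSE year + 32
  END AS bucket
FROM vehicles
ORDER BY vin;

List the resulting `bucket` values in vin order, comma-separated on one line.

vin=B10: mileage >= 174878 → -2003
vin=B49: ELSE → 2050
vin=B51: mileage >= 157977 AND year > 2006 → 2019
vin=B55: mileage >= 174878 → -2003
vin=B56: ELSE → 2038
vin=B64: mileage >= 157977 AND year > 2006 → 2024
vin=B65: ELSE → 2037
vin=B67: ELSE → 2054
vin=B80: ELSE → 2054
vin=B82: ELSE → 2055
vin=B84: mileage >= 115850 AND year >= 2010 → 2004
vin=B97: mileage >= 68758 AND year < 2004 → -2000
vin=B99: mileage >= 174878 → -2021

-2003, 2050, 2019, -2003, 2038, 2024, 2037, 2054, 2054, 2055, 2004, -2000, -2021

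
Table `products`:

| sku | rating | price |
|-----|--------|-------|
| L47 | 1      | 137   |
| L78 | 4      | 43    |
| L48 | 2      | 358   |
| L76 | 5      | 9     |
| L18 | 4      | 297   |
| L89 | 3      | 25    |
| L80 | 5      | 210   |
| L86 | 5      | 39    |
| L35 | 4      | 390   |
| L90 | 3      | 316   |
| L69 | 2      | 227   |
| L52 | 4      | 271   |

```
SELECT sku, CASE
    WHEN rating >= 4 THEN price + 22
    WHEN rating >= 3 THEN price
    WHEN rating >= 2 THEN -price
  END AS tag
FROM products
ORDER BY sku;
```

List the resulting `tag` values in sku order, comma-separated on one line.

319, 412, NULL, -358, 293, -227, 31, 65, 232, 61, 25, 316

sku=L18: rating >= 4 → 319
sku=L35: rating >= 4 → 412
sku=L47: (no match → NULL) → NULL
sku=L48: rating >= 2 → -358
sku=L52: rating >= 4 → 293
sku=L69: rating >= 2 → -227
sku=L76: rating >= 4 → 31
sku=L78: rating >= 4 → 65
sku=L80: rating >= 4 → 232
sku=L86: rating >= 4 → 61
sku=L89: rating >= 3 → 25
sku=L90: rating >= 3 → 316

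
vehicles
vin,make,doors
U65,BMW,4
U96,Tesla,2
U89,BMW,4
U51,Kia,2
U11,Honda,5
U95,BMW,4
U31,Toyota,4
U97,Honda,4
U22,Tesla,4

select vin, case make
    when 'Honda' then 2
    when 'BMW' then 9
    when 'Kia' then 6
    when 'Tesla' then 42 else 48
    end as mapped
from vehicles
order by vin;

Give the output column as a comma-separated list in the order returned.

vin=U11: make='Honda' → 2
vin=U22: make='Tesla' → 42
vin=U31: ELSE → 48
vin=U51: make='Kia' → 6
vin=U65: make='BMW' → 9
vin=U89: make='BMW' → 9
vin=U95: make='BMW' → 9
vin=U96: make='Tesla' → 42
vin=U97: make='Honda' → 2

2, 42, 48, 6, 9, 9, 9, 42, 2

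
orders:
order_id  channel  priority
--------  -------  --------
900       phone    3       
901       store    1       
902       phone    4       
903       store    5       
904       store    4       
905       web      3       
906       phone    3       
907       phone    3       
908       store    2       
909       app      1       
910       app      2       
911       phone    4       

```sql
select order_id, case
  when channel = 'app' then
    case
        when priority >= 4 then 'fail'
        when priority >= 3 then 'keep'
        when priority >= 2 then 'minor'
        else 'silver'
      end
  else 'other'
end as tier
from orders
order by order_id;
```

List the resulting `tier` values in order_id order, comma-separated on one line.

other, other, other, other, other, other, other, other, other, silver, minor, other

order_id=900: channel='phone' → outer ELSE → other
order_id=901: channel='store' → outer ELSE → other
order_id=902: channel='phone' → outer ELSE → other
order_id=903: channel='store' → outer ELSE → other
order_id=904: channel='store' → outer ELSE → other
order_id=905: channel='web' → outer ELSE → other
order_id=906: channel='phone' → outer ELSE → other
order_id=907: channel='phone' → outer ELSE → other
order_id=908: channel='store' → outer ELSE → other
order_id=909: channel='app' → inner[ELSE] → silver
order_id=910: channel='app' → inner[priority >= 2] → minor
order_id=911: channel='phone' → outer ELSE → other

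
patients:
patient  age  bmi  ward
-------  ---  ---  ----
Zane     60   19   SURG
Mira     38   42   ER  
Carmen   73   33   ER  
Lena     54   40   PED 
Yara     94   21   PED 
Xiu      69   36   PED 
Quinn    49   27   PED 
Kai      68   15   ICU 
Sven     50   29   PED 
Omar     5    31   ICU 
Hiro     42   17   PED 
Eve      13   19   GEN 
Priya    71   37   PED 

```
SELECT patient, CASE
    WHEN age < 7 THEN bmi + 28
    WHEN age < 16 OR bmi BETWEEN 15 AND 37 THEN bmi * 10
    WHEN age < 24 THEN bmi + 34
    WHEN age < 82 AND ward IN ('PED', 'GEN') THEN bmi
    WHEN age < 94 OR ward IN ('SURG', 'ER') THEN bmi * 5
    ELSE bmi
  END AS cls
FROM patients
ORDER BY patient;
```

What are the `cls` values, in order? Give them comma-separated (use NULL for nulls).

patient=Carmen: age < 16 OR bmi BETWEEN 15 AND 37 → 330
patient=Eve: age < 16 OR bmi BETWEEN 15 AND 37 → 190
patient=Hiro: age < 16 OR bmi BETWEEN 15 AND 37 → 170
patient=Kai: age < 16 OR bmi BETWEEN 15 AND 37 → 150
patient=Lena: age < 82 AND ward IN ('PED', 'GEN') → 40
patient=Mira: age < 94 OR ward IN ('SURG', 'ER') → 210
patient=Omar: age < 7 → 59
patient=Priya: age < 16 OR bmi BETWEEN 15 AND 37 → 370
patient=Quinn: age < 16 OR bmi BETWEEN 15 AND 37 → 270
patient=Sven: age < 16 OR bmi BETWEEN 15 AND 37 → 290
patient=Xiu: age < 16 OR bmi BETWEEN 15 AND 37 → 360
patient=Yara: age < 16 OR bmi BETWEEN 15 AND 37 → 210
patient=Zane: age < 16 OR bmi BETWEEN 15 AND 37 → 190

330, 190, 170, 150, 40, 210, 59, 370, 270, 290, 360, 210, 190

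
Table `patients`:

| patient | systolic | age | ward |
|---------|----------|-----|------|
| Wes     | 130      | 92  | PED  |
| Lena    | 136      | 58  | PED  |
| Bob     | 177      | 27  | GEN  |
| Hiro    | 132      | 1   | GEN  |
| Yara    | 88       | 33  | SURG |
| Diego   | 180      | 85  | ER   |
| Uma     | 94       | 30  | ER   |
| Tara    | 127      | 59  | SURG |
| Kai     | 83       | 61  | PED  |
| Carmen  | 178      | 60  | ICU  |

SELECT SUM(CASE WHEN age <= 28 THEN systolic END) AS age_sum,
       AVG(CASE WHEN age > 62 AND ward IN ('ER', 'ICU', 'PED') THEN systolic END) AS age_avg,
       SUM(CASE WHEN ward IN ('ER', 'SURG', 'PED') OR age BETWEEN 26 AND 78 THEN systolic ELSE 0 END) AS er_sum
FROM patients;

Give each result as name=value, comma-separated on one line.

[age_sum: age <= 28]
patient=Wes: ✗
patient=Lena: ✗
patient=Bob: ✓ → 177
patient=Hiro: ✓ → 132
patient=Yara: ✗
patient=Diego: ✗
patient=Uma: ✗
patient=Tara: ✗
patient=Kai: ✗
patient=Carmen: ✗
age_sum = 177 + 132 = 309
—
[age_avg: age > 62 AND ward IN ('ER', 'ICU', 'PED')]
patient=Wes: ✓ → 130
patient=Lena: ✗
patient=Bob: ✗
patient=Hiro: ✗
patient=Yara: ✗
patient=Diego: ✓ → 180
patient=Uma: ✗
patient=Tara: ✗
patient=Kai: ✗
patient=Carmen: ✗
age_avg = (130 + 180) / 2 = 155
—
[er_sum: ward IN ('ER', 'SURG', 'PED') OR age BETWEEN 26 AND 78]
patient=Wes: ✓ → 130
patient=Lena: ✓ → 136
patient=Bob: ✓ → 177
patient=Hiro: ✗
patient=Yara: ✓ → 88
patient=Diego: ✓ → 180
patient=Uma: ✓ → 94
patient=Tara: ✓ → 127
patient=Kai: ✓ → 83
patient=Carmen: ✓ → 178
er_sum = 130 + 136 + 177 + 88 + 180 + 94 + 127 + 83 + 178 = 1193

age_sum=309, age_avg=155, er_sum=1193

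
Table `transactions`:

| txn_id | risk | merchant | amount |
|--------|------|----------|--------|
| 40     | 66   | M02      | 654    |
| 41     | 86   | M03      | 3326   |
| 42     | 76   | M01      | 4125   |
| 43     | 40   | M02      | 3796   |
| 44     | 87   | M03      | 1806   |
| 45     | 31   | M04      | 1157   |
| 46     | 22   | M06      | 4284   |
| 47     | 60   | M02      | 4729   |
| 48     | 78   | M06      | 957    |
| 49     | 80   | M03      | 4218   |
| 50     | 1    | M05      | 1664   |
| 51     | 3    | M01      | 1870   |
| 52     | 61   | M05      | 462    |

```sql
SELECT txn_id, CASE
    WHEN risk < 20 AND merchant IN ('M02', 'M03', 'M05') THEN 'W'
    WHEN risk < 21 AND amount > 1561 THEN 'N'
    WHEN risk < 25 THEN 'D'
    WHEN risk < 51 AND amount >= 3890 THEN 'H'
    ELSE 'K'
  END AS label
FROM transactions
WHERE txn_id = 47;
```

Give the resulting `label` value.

txn_id = 47: risk=60, merchant=M02, amount=4729.
risk < 20 AND merchant IN ('M02', 'M03', 'M05') → false
risk < 21 AND amount > 1561 → false
risk < 25 → false
risk < 51 AND amount >= 3890 → false
No prior WHEN matched → ELSE → K

K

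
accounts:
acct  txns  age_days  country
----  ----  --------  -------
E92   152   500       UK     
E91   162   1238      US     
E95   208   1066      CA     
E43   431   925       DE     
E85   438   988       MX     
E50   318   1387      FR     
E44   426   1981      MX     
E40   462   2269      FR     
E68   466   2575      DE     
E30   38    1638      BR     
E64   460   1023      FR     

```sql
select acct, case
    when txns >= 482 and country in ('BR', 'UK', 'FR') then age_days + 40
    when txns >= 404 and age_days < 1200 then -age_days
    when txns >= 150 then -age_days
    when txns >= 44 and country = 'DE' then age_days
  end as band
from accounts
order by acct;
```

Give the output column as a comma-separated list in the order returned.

acct=E30: (no match → NULL) → NULL
acct=E40: txns >= 150 → -2269
acct=E43: txns >= 404 and age_days < 1200 → -925
acct=E44: txns >= 150 → -1981
acct=E50: txns >= 150 → -1387
acct=E64: txns >= 404 and age_days < 1200 → -1023
acct=E68: txns >= 150 → -2575
acct=E85: txns >= 404 and age_days < 1200 → -988
acct=E91: txns >= 150 → -1238
acct=E92: txns >= 150 → -500
acct=E95: txns >= 150 → -1066

NULL, -2269, -925, -1981, -1387, -1023, -2575, -988, -1238, -500, -1066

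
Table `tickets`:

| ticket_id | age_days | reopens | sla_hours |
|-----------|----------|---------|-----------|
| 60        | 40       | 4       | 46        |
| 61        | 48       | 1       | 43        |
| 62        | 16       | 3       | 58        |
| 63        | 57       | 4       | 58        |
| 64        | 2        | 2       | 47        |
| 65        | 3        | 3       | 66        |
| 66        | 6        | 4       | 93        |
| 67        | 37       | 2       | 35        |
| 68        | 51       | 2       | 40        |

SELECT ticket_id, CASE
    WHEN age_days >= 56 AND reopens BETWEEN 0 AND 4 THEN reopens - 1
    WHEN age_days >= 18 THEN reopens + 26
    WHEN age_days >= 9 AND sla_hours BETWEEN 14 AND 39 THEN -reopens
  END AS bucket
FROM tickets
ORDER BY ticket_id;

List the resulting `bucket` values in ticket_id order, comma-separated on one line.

30, 27, NULL, 3, NULL, NULL, NULL, 28, 28

ticket_id=60: age_days >= 18 → 30
ticket_id=61: age_days >= 18 → 27
ticket_id=62: (no match → NULL) → NULL
ticket_id=63: age_days >= 56 AND reopens BETWEEN 0 AND 4 → 3
ticket_id=64: (no match → NULL) → NULL
ticket_id=65: (no match → NULL) → NULL
ticket_id=66: (no match → NULL) → NULL
ticket_id=67: age_days >= 18 → 28
ticket_id=68: age_days >= 18 → 28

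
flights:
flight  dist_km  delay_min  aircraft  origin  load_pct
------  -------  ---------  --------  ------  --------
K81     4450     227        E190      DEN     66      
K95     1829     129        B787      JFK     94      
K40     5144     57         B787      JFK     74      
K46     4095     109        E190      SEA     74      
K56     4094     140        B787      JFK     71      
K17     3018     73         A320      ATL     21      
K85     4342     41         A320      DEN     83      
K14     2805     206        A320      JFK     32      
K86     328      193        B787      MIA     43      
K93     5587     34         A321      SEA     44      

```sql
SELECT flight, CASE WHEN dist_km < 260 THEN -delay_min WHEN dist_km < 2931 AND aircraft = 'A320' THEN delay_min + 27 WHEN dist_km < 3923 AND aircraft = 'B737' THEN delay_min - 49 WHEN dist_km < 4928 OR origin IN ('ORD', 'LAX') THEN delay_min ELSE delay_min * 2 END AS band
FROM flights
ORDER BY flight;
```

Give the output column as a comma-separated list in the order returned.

flight=K14: dist_km < 2931 AND aircraft = 'A320' → 233
flight=K17: dist_km < 4928 OR origin IN ('ORD', 'LAX') → 73
flight=K40: ELSE → 114
flight=K46: dist_km < 4928 OR origin IN ('ORD', 'LAX') → 109
flight=K56: dist_km < 4928 OR origin IN ('ORD', 'LAX') → 140
flight=K81: dist_km < 4928 OR origin IN ('ORD', 'LAX') → 227
flight=K85: dist_km < 4928 OR origin IN ('ORD', 'LAX') → 41
flight=K86: dist_km < 4928 OR origin IN ('ORD', 'LAX') → 193
flight=K93: ELSE → 68
flight=K95: dist_km < 4928 OR origin IN ('ORD', 'LAX') → 129

233, 73, 114, 109, 140, 227, 41, 193, 68, 129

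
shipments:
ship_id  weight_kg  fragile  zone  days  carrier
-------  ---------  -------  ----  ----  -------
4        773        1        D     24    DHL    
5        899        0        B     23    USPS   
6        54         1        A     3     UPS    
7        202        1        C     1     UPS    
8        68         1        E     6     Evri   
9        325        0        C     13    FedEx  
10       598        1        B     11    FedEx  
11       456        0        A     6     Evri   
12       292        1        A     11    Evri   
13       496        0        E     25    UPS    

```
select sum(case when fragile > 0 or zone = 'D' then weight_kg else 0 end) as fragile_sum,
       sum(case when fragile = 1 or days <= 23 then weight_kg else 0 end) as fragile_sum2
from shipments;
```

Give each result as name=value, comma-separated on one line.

[fragile_sum: fragile > 0 or zone = 'D']
ship_id=4: ✓ → 773
ship_id=5: ✗
ship_id=6: ✓ → 54
ship_id=7: ✓ → 202
ship_id=8: ✓ → 68
ship_id=9: ✗
ship_id=10: ✓ → 598
ship_id=11: ✗
ship_id=12: ✓ → 292
ship_id=13: ✗
fragile_sum = 773 + 54 + 202 + 68 + 598 + 292 = 1987
—
[fragile_sum2: fragile = 1 or days <= 23]
ship_id=4: ✓ → 773
ship_id=5: ✓ → 899
ship_id=6: ✓ → 54
ship_id=7: ✓ → 202
ship_id=8: ✓ → 68
ship_id=9: ✓ → 325
ship_id=10: ✓ → 598
ship_id=11: ✓ → 456
ship_id=12: ✓ → 292
ship_id=13: ✗
fragile_sum2 = 773 + 899 + 54 + 202 + 68 + 325 + 598 + 456 + 292 = 3667

fragile_sum=1987, fragile_sum2=3667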